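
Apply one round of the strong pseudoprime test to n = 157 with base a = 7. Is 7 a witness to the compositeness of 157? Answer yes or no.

n − 1 = 156 = 2^2 · 39, so s = 2 and d = 39.
Repeated squaring mod 157: 7^1 ≡ 7, 7^2 ≡ 49, 7^4 ≡ 46, 7^8 ≡ 75, 7^16 ≡ 130, 7^32 ≡ 101.
39 = 32 + 4 + 2 + 1, so 7^39 ≡ 101·46·49·7 ≡ 28 (mod 157).
x_0 = 7^39 mod 157 = 28.
x_0 is neither 1 nor 156, so continue squaring.
x_1 = 28^2 mod 157 = 156.
x_1 ≡ −1, so 7 is not a witness.

no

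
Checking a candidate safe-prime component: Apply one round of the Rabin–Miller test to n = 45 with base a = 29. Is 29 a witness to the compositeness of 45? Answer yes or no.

yes

n − 1 = 44 = 2^2 · 11, so s = 2 and d = 11.
Repeated squaring mod 45: 29^1 ≡ 29, 29^2 ≡ 31, 29^4 ≡ 16, 29^8 ≡ 31.
11 = 8 + 2 + 1, so 29^11 ≡ 31·31·29 ≡ 14 (mod 45).
x_0 = 29^11 mod 45 = 14.
x_0 is neither 1 nor 44, so continue squaring.
x_1 = 14^2 mod 45 = 16.
Reached i = s−1 = 1 without hitting −1: 29 is a Miller–Rabin witness and 45 is composite.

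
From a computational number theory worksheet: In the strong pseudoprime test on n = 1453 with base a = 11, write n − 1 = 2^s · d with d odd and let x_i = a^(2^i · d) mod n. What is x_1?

n − 1 = 1452 = 2^2 · 363, so s = 2 and d = 363.
x_0 = 11^363 mod 1453 = 1.
x_1 = 1^2 mod 1453 = 1.

1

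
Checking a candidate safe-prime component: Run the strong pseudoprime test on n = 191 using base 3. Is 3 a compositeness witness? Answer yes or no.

no

n − 1 = 190 = 2^1 · 95, so s = 1 and d = 95.
Repeated squaring mod 191: 3^1 ≡ 3, 3^2 ≡ 9, 3^4 ≡ 81, 3^8 ≡ 67, 3^16 ≡ 96, 3^32 ≡ 48, 3^64 ≡ 12.
95 = 64 + 16 + 8 + 4 + 2 + 1, so 3^95 ≡ 12·96·67·81·9·3 ≡ 1 (mod 191).
x_0 = 3^95 mod 191 = 1.
x_0 = 1, so 3 is not a witness.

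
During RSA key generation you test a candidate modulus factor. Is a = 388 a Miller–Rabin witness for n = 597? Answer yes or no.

n − 1 = 596 = 2^2 · 149, so s = 2 and d = 149.
Repeated squaring mod 597: 388^1 ≡ 388, 388^2 ≡ 100, 388^4 ≡ 448, 388^8 ≡ 112, 388^16 ≡ 7, 388^32 ≡ 49, 388^64 ≡ 13, 388^128 ≡ 169.
149 = 128 + 16 + 4 + 1, so 388^149 ≡ 169·7·448·388 ≡ 127 (mod 597).
x_0 = 388^149 mod 597 = 127.
x_0 is neither 1 nor 596, so continue squaring.
x_1 = 127^2 mod 597 = 10.
Reached i = s−1 = 1 without hitting −1: 388 is a Miller–Rabin witness and 597 is composite.

yes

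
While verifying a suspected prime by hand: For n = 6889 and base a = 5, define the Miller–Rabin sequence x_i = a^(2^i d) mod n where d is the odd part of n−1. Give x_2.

n − 1 = 6888 = 2^3 · 861, so s = 3 and d = 861.
Repeated squaring mod 6889: 5^1 ≡ 5, 5^2 ≡ 25, 5^4 ≡ 625, 5^8 ≡ 4841, 5^16 ≡ 5792, 5^32 ≡ 4723, 5^64 ≡ 147, 5^128 ≡ 942, 5^256 ≡ 5572, 5^512 ≡ 5350.
861 = 512 + 256 + 64 + 16 + 8 + 4 + 1, so 5^861 ≡ 5350·5572·147·5792·4841·625·5 ≡ 4481 (mod 6889).
x_0 = 4481.
x_1 = 4481^2 mod 6889 = 4815.
x_2 = 4815^2 mod 6889 = 2740.

2740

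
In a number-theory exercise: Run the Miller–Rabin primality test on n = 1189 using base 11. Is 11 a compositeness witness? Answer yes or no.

n − 1 = 1188 = 2^2 · 297, so s = 2 and d = 297.
x_0 = 11^297 mod 1189 = 438.
x_0 is neither 1 nor 1188, so continue squaring.
x_1 = 438^2 mod 1189 = 415.
Reached i = s−1 = 1 without hitting −1: 11 is a Miller–Rabin witness and 1189 is composite.

yes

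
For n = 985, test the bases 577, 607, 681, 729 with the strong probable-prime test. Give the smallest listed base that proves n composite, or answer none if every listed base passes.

607

n − 1 = 984 = 2^3 · 123, so s = 3 and d = 123.
Base 577: x_0 = 577^123 mod 985 = 408. x_0 is neither 1 nor 984, so continue squaring. x_1 = 408^2 mod 985 = 984. x_1 ≡ −1, so 577 is not a witness.
Base 607: x_0 = 607^123 mod 985 = 193. x_0 is neither 1 nor 984, so continue squaring. x_1 = 193^2 mod 985 = 804. x_2 = 804^2 mod 985 = 256. Reached i = s−1 = 2 without hitting −1: 607 is a Miller–Rabin witness and 985 is composite.
Base 681: x_0 = 681^123 mod 985 = 766. x_0 is neither 1 nor 984, so continue squaring. x_1 = 766^2 mod 985 = 681. x_2 = 681^2 mod 985 = 811. Reached i = s−1 = 2 without hitting −1: 681 is a Miller–Rabin witness and 985 is composite.
Base 729: x_0 = 729^123 mod 985 = 969. x_0 is neither 1 nor 984, so continue squaring. x_1 = 969^2 mod 985 = 256. x_2 = 256^2 mod 985 = 526. Reached i = s−1 = 2 without hitting −1: 729 is a Miller–Rabin witness and 985 is composite.
The smallest witness among the given bases is 607.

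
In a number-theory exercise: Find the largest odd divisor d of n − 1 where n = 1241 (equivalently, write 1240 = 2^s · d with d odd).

155

Halving: 1240 → 620 → 310 → 155; 155 is odd.
So 1240 = 2^3 · 155.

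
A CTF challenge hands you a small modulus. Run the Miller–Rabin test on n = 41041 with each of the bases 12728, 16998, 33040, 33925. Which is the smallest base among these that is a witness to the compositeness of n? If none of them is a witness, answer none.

n − 1 = 41040 = 2^4 · 2565, so s = 4 and d = 2565.
Base 12728: x_0 = 12728^2565 mod 41041 = 1. x_0 = 1, so 12728 is not a witness.
Base 16998: x_0 = 16998^2565 mod 41041 = 17480. x_0 is neither 1 nor 41040, so continue squaring. x_1 = 17480^2 mod 41041 = 155. x_2 = 155^2 mod 41041 = 24025. x_3 = 24025^2 mod 41041 = 1. x_3 = 1 but x_2 ≠ ±1, a nontrivial square root of 1 — 16998 is a witness and 41041 is composite.
Base 33040: x_0 = 33040^2565 mod 41041 = 2023. x_0 is neither 1 nor 41040, so continue squaring. x_1 = 2023^2 mod 41041 = 29470. x_2 = 29470^2 mod 41041 = 12299. x_3 = 12299^2 mod 41041 = 29316. Reached i = s−1 = 3 without hitting −1: 33040 is a Miller–Rabin witness and 41041 is composite.
Base 33925: x_0 = 33925^2565 mod 41041 = 27061. x_0 is neither 1 nor 41040, so continue squaring. x_1 = 27061^2 mod 41041 = 3158. x_2 = 3158^2 mod 41041 = 1. x_2 = 1 but x_1 ≠ ±1, a nontrivial square root of 1 — 33925 is a witness and 41041 is composite.
The smallest witness among the given bases is 16998.

16998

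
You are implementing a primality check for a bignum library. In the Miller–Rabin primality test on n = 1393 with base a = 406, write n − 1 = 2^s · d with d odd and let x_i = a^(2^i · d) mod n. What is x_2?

n − 1 = 1392 = 2^4 · 87, so s = 4 and d = 87.
x_0 = 406^87 mod 1393 = 63.
x_1 = 63^2 mod 1393 = 1183.
x_2 = 1183^2 mod 1393 = 917.

917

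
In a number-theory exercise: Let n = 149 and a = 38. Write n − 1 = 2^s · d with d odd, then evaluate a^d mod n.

n − 1 = 148 = 2^2 · 37, so s = 2 and d = 37.
Repeated squaring mod 149: 38^1 ≡ 38, 38^2 ≡ 103, 38^4 ≡ 30, 38^8 ≡ 6, 38^16 ≡ 36, 38^32 ≡ 104.
37 = 32 + 4 + 1, so 38^37 ≡ 104·30·38 ≡ 105 (mod 149).

105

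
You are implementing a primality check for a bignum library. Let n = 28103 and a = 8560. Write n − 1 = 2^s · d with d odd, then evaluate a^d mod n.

25027

n − 1 = 28102 = 2^1 · 14051, so s = 1 and d = 14051.
8560^14051 mod 28103 = 25027.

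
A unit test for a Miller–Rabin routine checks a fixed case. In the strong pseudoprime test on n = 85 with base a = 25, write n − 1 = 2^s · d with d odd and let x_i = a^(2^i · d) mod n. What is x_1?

n − 1 = 84 = 2^2 · 21, so s = 2 and d = 21.
x_0 = 25^21 mod 85 = 60.
x_1 = 60^2 mod 85 = 30.

30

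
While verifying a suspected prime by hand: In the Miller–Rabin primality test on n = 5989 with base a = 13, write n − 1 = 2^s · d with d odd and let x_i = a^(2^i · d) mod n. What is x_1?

n − 1 = 5988 = 2^2 · 1497, so s = 2 and d = 1497.
Repeated squaring mod 5989: 13^1 ≡ 13, 13^2 ≡ 169, 13^4 ≡ 4605, 13^8 ≡ 4965, 13^16 ≡ 501, 13^32 ≡ 5452, 13^64 ≡ 897, 13^128 ≡ 2083, 13^256 ≡ 2853, 13^512 ≡ 558, 13^1024 ≡ 5925.
1497 = 1024 + 256 + 128 + 64 + 16 + 8 + 1, so 13^1497 ≡ 5925·2853·2083·897·501·4965·13 ≡ 3667 (mod 5989).
x_0 = 3667.
x_1 = 3667^2 mod 5989 = 1584.

1584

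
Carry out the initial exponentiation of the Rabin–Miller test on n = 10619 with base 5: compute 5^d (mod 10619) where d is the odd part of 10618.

3944

n − 1 = 10618 = 2^1 · 5309, so s = 1 and d = 5309.
5^5309 mod 10619 = 3944.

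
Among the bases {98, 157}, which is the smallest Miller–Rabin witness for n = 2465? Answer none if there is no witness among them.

none

n − 1 = 2464 = 2^5 · 77, so s = 5 and d = 77.
Base 98: x_0 = 98^77 mod 2465 = 2308. x_0 is neither 1 nor 2464, so continue squaring. x_1 = 2308^2 mod 2465 = 2464. x_1 ≡ −1, so 98 is not a witness.
Base 157: x_0 = 157^77 mod 2465 = 157. x_0 is neither 1 nor 2464, so continue squaring. x_1 = 157^2 mod 2465 = 2464. x_1 ≡ −1, so 157 is not a witness.
No listed base is a witness for 2465.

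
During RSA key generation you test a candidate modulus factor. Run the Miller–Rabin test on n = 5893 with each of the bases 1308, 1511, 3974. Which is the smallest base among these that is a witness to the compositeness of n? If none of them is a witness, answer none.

n − 1 = 5892 = 2^2 · 1473, so s = 2 and d = 1473.
Base 1308: x_0 = 1308^1473 mod 5893 = 4635. x_0 is neither 1 nor 5892, so continue squaring. x_1 = 4635^2 mod 5893 = 3240. Reached i = s−1 = 1 without hitting −1: 1308 is a Miller–Rabin witness and 5893 is composite.
Base 1511: x_0 = 1511^1473 mod 5893 = 5089. x_0 is neither 1 nor 5892, so continue squaring. x_1 = 5089^2 mod 5893 = 4079. Reached i = s−1 = 1 without hitting −1: 1511 is a Miller–Rabin witness and 5893 is composite.
Base 3974: x_0 = 3974^1473 mod 5893 = 560. x_0 is neither 1 nor 5892, so continue squaring. x_1 = 560^2 mod 5893 = 1271. Reached i = s−1 = 1 without hitting −1: 3974 is a Miller–Rabin witness and 5893 is composite.
The smallest witness among the given bases is 1308.

1308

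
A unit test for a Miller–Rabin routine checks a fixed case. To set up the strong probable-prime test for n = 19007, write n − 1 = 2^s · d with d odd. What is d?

Halving: 19006 → 9503; 9503 is odd.
So 19006 = 2^1 · 9503.

9503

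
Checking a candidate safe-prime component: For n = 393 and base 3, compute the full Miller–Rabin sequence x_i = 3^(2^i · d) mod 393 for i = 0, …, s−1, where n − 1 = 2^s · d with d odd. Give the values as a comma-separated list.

144, 300, 3

n − 1 = 392 = 2^3 · 49, so s = 3 and d = 49.
x_0 = 3^49 mod 393 = 144.
x_1 = 144^2 mod 393 = 300.
x_2 = 300^2 mod 393 = 3.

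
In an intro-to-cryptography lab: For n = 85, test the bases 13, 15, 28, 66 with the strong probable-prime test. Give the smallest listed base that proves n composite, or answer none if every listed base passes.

n − 1 = 84 = 2^2 · 21, so s = 2 and d = 21.
Base 13: x_0 = 13^21 mod 85 = 13. x_0 is neither 1 nor 84, so continue squaring. x_1 = 13^2 mod 85 = 84. x_1 ≡ −1, so 13 is not a witness.
Base 15: x_0 = 15^21 mod 85 = 70. x_0 is neither 1 nor 84, so continue squaring. x_1 = 70^2 mod 85 = 55. Reached i = s−1 = 1 without hitting −1: 15 is a Miller–Rabin witness and 85 is composite.
Base 28: x_0 = 28^21 mod 85 = 78. x_0 is neither 1 nor 84, so continue squaring. x_1 = 78^2 mod 85 = 49. Reached i = s−1 = 1 without hitting −1: 28 is a Miller–Rabin witness and 85 is composite.
Base 66: x_0 = 66^21 mod 85 = 36. x_0 is neither 1 nor 84, so continue squaring. x_1 = 36^2 mod 85 = 21. Reached i = s−1 = 1 without hitting −1: 66 is a Miller–Rabin witness and 85 is composite.
The smallest witness among the given bases is 15.

15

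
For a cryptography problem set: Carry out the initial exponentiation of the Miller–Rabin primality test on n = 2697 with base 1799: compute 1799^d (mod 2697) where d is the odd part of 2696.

1799

n − 1 = 2696 = 2^3 · 337, so s = 3 and d = 337.
1799^337 mod 2697 = 1799.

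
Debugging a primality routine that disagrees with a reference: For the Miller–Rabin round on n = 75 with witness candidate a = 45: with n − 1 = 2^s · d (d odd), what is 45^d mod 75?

0

n − 1 = 74 = 2^1 · 37, so s = 1 and d = 37.
45^37 mod 75 = 0.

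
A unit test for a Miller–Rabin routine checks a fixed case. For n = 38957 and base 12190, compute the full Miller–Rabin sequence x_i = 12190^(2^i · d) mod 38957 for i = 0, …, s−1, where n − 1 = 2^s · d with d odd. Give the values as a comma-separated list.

18882, 34417

n − 1 = 38956 = 2^2 · 9739, so s = 2 and d = 9739.
x_0 = 12190^9739 mod 38957 = 18882.
x_1 = 18882^2 mod 38957 = 34417.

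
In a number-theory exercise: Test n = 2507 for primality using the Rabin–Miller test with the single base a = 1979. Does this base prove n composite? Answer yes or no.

n − 1 = 2506 = 2^1 · 1253, so s = 1 and d = 1253.
x_0 = 1979^1253 mod 2507 = 599.
x_0 ∉ {1, 2506} and s = 1, so 1979 is a Miller–Rabin witness and 2507 is composite.

yes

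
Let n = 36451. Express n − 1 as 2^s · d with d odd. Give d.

Halving: 36450 → 18225; 18225 is odd.
So 36450 = 2^1 · 18225.

18225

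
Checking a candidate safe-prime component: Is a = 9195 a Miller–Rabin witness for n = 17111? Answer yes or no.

yes

n − 1 = 17110 = 2^1 · 8555, so s = 1 and d = 8555.
Repeated squaring mod 17111: 9195^1 ≡ 9195, 9195^2 ≡ 2574, 9195^4 ≡ 3519, 9195^8 ≡ 12108, 9195^16 ≡ 13727, 9195^32 ≡ 4197, 9195^64 ≡ 7590, 9195^128 ≡ 12474, 9195^256 ≡ 10353, 9195^512 ≡ 1305, 9195^1024 ≡ 9036, 9195^2048 ≡ 12715, 9195^4096 ≡ 6497, 9195^8192 ≡ 15283.
8555 = 8192 + 256 + 64 + 32 + 8 + 2 + 1, so 9195^8555 ≡ 15283·10353·7590·4197·12108·2574·9195 ≡ 11124 (mod 17111).
x_0 = 9195^8555 mod 17111 = 11124.
x_0 ∉ {1, 17110} and s = 1, so 9195 is a Miller–Rabin witness and 17111 is composite.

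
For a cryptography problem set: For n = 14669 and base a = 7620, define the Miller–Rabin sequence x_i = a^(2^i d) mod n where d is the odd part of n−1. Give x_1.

14668

n − 1 = 14668 = 2^2 · 3667, so s = 2 and d = 3667.
x_0 = 7620^3667 mod 14669 = 14286.
x_1 = 14286^2 mod 14669 = 14668.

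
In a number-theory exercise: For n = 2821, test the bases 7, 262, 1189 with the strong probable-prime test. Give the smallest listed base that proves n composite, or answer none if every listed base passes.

7

n − 1 = 2820 = 2^2 · 705, so s = 2 and d = 705.
Base 7: x_0 = 7^705 mod 2821 = 931. x_0 is neither 1 nor 2820, so continue squaring. x_1 = 931^2 mod 2821 = 714. Reached i = s−1 = 1 without hitting −1: 7 is a Miller–Rabin witness and 2821 is composite.
Base 262: x_0 = 262^705 mod 2821 = 993. x_0 is neither 1 nor 2820, so continue squaring. x_1 = 993^2 mod 2821 = 1520. Reached i = s−1 = 1 without hitting −1: 262 is a Miller–Rabin witness and 2821 is composite.
Base 1189: x_0 = 1189^705 mod 2821 = 1084. x_0 is neither 1 nor 2820, so continue squaring. x_1 = 1084^2 mod 2821 = 1520. Reached i = s−1 = 1 without hitting −1: 1189 is a Miller–Rabin witness and 2821 is composite.
The smallest witness among the given bases is 7.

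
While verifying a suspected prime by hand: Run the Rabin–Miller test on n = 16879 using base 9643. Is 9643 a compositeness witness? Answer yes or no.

no

n − 1 = 16878 = 2^1 · 8439, so s = 1 and d = 8439.
x_0 = 9643^8439 mod 16879 = 16878.
x_0 = 16878 ≡ −1, so 9643 is not a witness.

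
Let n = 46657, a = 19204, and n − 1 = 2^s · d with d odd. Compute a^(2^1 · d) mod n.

5773

n − 1 = 46656 = 2^6 · 729, so s = 6 and d = 729.
Repeated squaring mod 46657: 19204^1 ≡ 19204, 19204^2 ≡ 16688, 19204^4 ≡ 40368, 19204^8 ≡ 33042, 19204^16 ≡ 46621, 19204^32 ≡ 1296, 19204^64 ≡ 46621, 19204^128 ≡ 1296, 19204^256 ≡ 46621, 19204^512 ≡ 1296.
729 = 512 + 128 + 64 + 16 + 8 + 1, so 19204^729 ≡ 1296·1296·46621·46621·33042·19204 ≡ 3368 (mod 46657).
x_0 = 3368.
x_1 = 3368^2 mod 46657 = 5773.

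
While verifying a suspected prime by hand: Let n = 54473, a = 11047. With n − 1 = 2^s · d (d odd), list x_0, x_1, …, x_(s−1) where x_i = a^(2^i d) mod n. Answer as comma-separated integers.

24959, 52926, 50870

n − 1 = 54472 = 2^3 · 6809, so s = 3 and d = 6809.
x_0 = 11047^6809 mod 54473 = 24959.
x_1 = 24959^2 mod 54473 = 52926.
x_2 = 52926^2 mod 54473 = 50870.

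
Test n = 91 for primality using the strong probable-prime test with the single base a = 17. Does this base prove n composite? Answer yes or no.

no

n − 1 = 90 = 2^1 · 45, so s = 1 and d = 45.
By repeated squaring, 17^45 ≡ 90 (mod 91).
x_0 = 17^45 mod 91 = 90.
x_0 = 90 ≡ −1, so 17 is not a witness.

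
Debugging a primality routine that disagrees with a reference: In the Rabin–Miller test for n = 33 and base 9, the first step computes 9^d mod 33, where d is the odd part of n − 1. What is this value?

9

n − 1 = 32 = 2^5 · 1, so s = 5 and d = 1.
9^1 mod 33 = 9.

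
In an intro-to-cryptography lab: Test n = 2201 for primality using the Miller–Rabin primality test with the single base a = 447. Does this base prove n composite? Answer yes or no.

yes

n − 1 = 2200 = 2^3 · 275, so s = 3 and d = 275.
x_0 = 447^275 mod 2201 = 1897.
x_0 is neither 1 nor 2200, so continue squaring.
x_1 = 1897^2 mod 2201 = 2175.
x_2 = 2175^2 mod 2201 = 676.
Reached i = s−1 = 2 without hitting −1: 447 is a Miller–Rabin witness and 2201 is composite.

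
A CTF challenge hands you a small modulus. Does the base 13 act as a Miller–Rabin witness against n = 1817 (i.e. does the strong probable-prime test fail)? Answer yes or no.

n − 1 = 1816 = 2^3 · 227, so s = 3 and d = 227.
x_0 = 13^227 mod 1817 = 1067.
x_0 is neither 1 nor 1816, so continue squaring.
x_1 = 1067^2 mod 1817 = 1047.
x_2 = 1047^2 mod 1817 = 558.
Reached i = s−1 = 2 without hitting −1: 13 is a Miller–Rabin witness and 1817 is composite.

yes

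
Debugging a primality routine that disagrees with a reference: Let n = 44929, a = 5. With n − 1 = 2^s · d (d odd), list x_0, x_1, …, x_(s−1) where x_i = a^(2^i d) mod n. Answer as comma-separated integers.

4272, 8810, 23717, 29938, 40152, 40726, 8112

n − 1 = 44928 = 2^7 · 351, so s = 7 and d = 351.
x_0 = 5^351 mod 44929 = 4272.
x_1 = 4272^2 mod 44929 = 8810.
x_2 = 8810^2 mod 44929 = 23717.
x_3 = 23717^2 mod 44929 = 29938.
x_4 = 29938^2 mod 44929 = 40152.
x_5 = 40152^2 mod 44929 = 40726.
x_6 = 40726^2 mod 44929 = 8112.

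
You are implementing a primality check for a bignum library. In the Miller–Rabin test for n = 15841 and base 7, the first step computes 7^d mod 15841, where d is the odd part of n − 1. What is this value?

12432

n − 1 = 15840 = 2^5 · 495, so s = 5 and d = 495.
Repeated squaring mod 15841: 7^1 ≡ 7, 7^2 ≡ 49, 7^4 ≡ 2401, 7^8 ≡ 14518, 7^16 ≡ 7819, 7^32 ≡ 6342, 7^64 ≡ 665, 7^128 ≡ 14518, 7^256 ≡ 7819.
495 = 256 + 128 + 64 + 32 + 8 + 4 + 2 + 1, so 7^495 ≡ 7819·14518·665·6342·14518·2401·49·7 ≡ 12432 (mod 15841).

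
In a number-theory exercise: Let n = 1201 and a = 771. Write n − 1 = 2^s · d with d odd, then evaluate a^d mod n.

1200

n − 1 = 1200 = 2^4 · 75, so s = 4 and d = 75.
771^75 mod 1201 = 1200.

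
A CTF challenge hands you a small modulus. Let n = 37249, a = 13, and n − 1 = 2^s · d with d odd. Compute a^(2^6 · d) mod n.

12546

n − 1 = 37248 = 2^7 · 291, so s = 7 and d = 291.
x_0 = 13^291 mod 37249 = 6488.
x_1 = 6488^2 mod 37249 = 2774.
x_2 = 2774^2 mod 37249 = 21782.
x_3 = 21782^2 mod 37249 = 15011.
x_4 = 15011^2 mod 37249 = 10920.
x_5 = 10920^2 mod 37249 = 12351.
x_6 = 12351^2 mod 37249 = 12546.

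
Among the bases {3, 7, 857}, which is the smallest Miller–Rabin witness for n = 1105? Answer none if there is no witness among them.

n − 1 = 1104 = 2^4 · 69, so s = 4 and d = 69.
Base 3: x_0 = 3^69 mod 1105 = 1093. x_0 is neither 1 nor 1104, so continue squaring. x_1 = 1093^2 mod 1105 = 144. x_2 = 144^2 mod 1105 = 846. x_3 = 846^2 mod 1105 = 781. Reached i = s−1 = 3 without hitting −1: 3 is a Miller–Rabin witness and 1105 is composite.
Base 7: x_0 = 7^69 mod 1105 = 827. x_0 is neither 1 nor 1104, so continue squaring. x_1 = 827^2 mod 1105 = 1039. x_2 = 1039^2 mod 1105 = 1041. x_3 = 1041^2 mod 1105 = 781. Reached i = s−1 = 3 without hitting −1: 7 is a Miller–Rabin witness and 1105 is composite.
Base 857: x_0 = 857^69 mod 1105 = 402. x_0 is neither 1 nor 1104, so continue squaring. x_1 = 402^2 mod 1105 = 274. x_2 = 274^2 mod 1105 = 1041. x_3 = 1041^2 mod 1105 = 781. Reached i = s−1 = 3 without hitting −1: 857 is a Miller–Rabin witness and 1105 is composite.
The smallest witness among the given bases is 3.

3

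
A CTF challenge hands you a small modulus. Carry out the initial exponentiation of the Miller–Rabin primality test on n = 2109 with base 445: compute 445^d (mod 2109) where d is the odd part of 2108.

n − 1 = 2108 = 2^2 · 527, so s = 2 and d = 527.
By repeated squaring, 445^527 ≡ 1000 (mod 2109).

1000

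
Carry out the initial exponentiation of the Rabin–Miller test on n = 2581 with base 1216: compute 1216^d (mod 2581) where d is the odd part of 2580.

n − 1 = 2580 = 2^2 · 645, so s = 2 and d = 645.
Repeated squaring mod 2581: 1216^1 ≡ 1216, 1216^2 ≡ 2324, 1216^4 ≡ 1524, 1216^8 ≡ 2257, 1216^16 ≡ 1736, 1216^32 ≡ 1669, 1216^64 ≡ 662, 1216^128 ≡ 2055, 1216^256 ≡ 509, 1216^512 ≡ 981.
645 = 512 + 128 + 4 + 1, so 1216^645 ≡ 981·2055·1524·1216 ≡ 2463 (mod 2581).

2463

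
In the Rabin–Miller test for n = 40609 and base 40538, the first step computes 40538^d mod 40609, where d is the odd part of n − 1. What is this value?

n − 1 = 40608 = 2^5 · 1269, so s = 5 and d = 1269.
Repeated squaring mod 40609: 40538^1 ≡ 40538, 40538^2 ≡ 5041, 40538^4 ≡ 31056, 40538^8 ≡ 11386, 40538^16 ≡ 17068, 40538^32 ≡ 28267, 40538^64 ≡ 605, 40538^128 ≡ 544, 40538^256 ≡ 11673, 40538^512 ≡ 15734, 40538^1024 ≡ 6292.
1269 = 1024 + 128 + 64 + 32 + 16 + 4 + 1, so 40538^1269 ≡ 6292·544·605·28267·17068·31056·40538 ≡ 10309 (mod 40609).

10309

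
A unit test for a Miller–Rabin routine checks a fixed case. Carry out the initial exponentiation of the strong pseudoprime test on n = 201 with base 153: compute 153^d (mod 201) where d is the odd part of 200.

54

n − 1 = 200 = 2^3 · 25, so s = 3 and d = 25.
Repeated squaring mod 201: 153^1 ≡ 153, 153^2 ≡ 93, 153^4 ≡ 6, 153^8 ≡ 36, 153^16 ≡ 90.
25 = 16 + 8 + 1, so 153^25 ≡ 90·36·153 ≡ 54 (mod 201).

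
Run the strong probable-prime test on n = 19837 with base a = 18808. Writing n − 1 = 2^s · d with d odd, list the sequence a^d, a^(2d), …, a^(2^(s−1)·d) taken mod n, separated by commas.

n − 1 = 19836 = 2^2 · 4959, so s = 2 and d = 4959.
x_0 = 18808^4959 mod 19837 = 5868.
x_1 = 5868^2 mod 19837 = 16229.

5868, 16229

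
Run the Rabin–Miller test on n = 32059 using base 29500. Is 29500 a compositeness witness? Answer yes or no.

no

n − 1 = 32058 = 2^1 · 16029, so s = 1 and d = 16029.
By repeated squaring, 29500^16029 ≡ 32058 (mod 32059).
x_0 = 29500^16029 mod 32059 = 32058.
x_0 = 32058 ≡ −1, so 29500 is not a witness.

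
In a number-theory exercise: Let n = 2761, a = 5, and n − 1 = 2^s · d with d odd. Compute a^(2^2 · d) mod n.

364

n − 1 = 2760 = 2^3 · 345, so s = 3 and d = 345.
Repeated squaring mod 2761: 5^1 ≡ 5, 5^2 ≡ 25, 5^4 ≡ 625, 5^8 ≡ 1324, 5^16 ≡ 2502, 5^32 ≡ 817, 5^64 ≡ 2088, 5^128 ≡ 125, 5^256 ≡ 1820.
345 = 256 + 64 + 16 + 8 + 1, so 5^345 ≡ 1820·2088·2502·1324·5 ≡ 1024 (mod 2761).
x_0 = 1024.
x_1 = 1024^2 mod 2761 = 2157.
x_2 = 2157^2 mod 2761 = 364.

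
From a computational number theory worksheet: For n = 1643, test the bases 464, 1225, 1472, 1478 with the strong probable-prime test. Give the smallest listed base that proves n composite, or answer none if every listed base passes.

n − 1 = 1642 = 2^1 · 821, so s = 1 and d = 821.
Base 464: x_0 = 464^821 mod 1643 = 1580. x_0 ∉ {1, 1642} and s = 1, so 464 is a Miller–Rabin witness and 1643 is composite.
Base 1225: x_0 = 1225^821 mod 1643 = 388. x_0 ∉ {1, 1642} and s = 1, so 1225 is a Miller–Rabin witness and 1643 is composite.
Base 1472: x_0 = 1472^821 mod 1643 = 821. x_0 ∉ {1, 1642} and s = 1, so 1472 is a Miller–Rabin witness and 1643 is composite.
Base 1478: x_0 = 1478^821 mod 1643 = 725. x_0 ∉ {1, 1642} and s = 1, so 1478 is a Miller–Rabin witness and 1643 is composite.
The smallest witness among the given bases is 464.

464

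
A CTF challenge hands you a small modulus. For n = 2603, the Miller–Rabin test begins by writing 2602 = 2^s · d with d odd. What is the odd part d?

1301

Halving: 2602 → 1301; 1301 is odd.
So 2602 = 2^1 · 1301.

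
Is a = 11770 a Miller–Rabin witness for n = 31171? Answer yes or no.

yes

n − 1 = 31170 = 2^1 · 15585, so s = 1 and d = 15585.
x_0 = 11770^15585 mod 31171 = 22693.
x_0 ∉ {1, 31170} and s = 1, so 11770 is a Miller–Rabin witness and 31171 is composite.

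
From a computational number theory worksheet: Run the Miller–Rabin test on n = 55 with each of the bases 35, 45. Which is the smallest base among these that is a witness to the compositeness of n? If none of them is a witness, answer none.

n − 1 = 54 = 2^1 · 27, so s = 1 and d = 27.
Base 35: x_0 = 35^27 mod 55 = 40. x_0 ∉ {1, 54} and s = 1, so 35 is a Miller–Rabin witness and 55 is composite.
Base 45: x_0 = 45^27 mod 55 = 45. x_0 ∉ {1, 54} and s = 1, so 45 is a Miller–Rabin witness and 55 is composite.
The smallest witness among the given bases is 35.

35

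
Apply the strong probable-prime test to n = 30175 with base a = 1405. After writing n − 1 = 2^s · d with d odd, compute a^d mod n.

8650

n − 1 = 30174 = 2^1 · 15087, so s = 1 and d = 15087.
Repeated squaring mod 30175: 1405^1 ≡ 1405, 1405^2 ≡ 12650, 1405^4 ≡ 4475, 1405^8 ≡ 19600, 1405^16 ≡ 2075, 1405^32 ≡ 20775, 1405^64 ≡ 7600, 1405^128 ≡ 5050, 1405^256 ≡ 4625, 1405^512 ≡ 26725, 1405^1024 ≡ 13550, 1405^2048 ≡ 17800, 1405^4096 ≡ 2500, 1405^8192 ≡ 3775.
15087 = 8192 + 4096 + 2048 + 512 + 128 + 64 + 32 + 8 + 4 + 2 + 1, so 1405^15087 ≡ 3775·2500·17800·26725·5050·7600·20775·19600·4475·12650·1405 ≡ 8650 (mod 30175).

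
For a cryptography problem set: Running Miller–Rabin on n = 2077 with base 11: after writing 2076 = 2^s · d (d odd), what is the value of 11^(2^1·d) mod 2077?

n − 1 = 2076 = 2^2 · 519, so s = 2 and d = 519.
x_0 = 11^519 mod 2077 = 1449.
x_1 = 1449^2 mod 2077 = 1831.

1831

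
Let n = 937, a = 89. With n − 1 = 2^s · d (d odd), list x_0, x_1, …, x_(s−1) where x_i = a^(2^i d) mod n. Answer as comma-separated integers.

196, 936, 1

n − 1 = 936 = 2^3 · 117, so s = 3 and d = 117.
x_0 = 89^117 mod 937 = 196.
x_1 = 196^2 mod 937 = 936.
x_2 = 936^2 mod 937 = 1.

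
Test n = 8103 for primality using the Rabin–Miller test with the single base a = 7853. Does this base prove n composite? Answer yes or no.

yes

n − 1 = 8102 = 2^1 · 4051, so s = 1 and d = 4051.
x_0 = 7853^4051 mod 8103 = 1859.
x_0 ∉ {1, 8102} and s = 1, so 7853 is a Miller–Rabin witness and 8103 is composite.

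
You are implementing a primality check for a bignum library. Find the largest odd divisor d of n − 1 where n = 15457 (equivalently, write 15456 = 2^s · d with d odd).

Halving: 15456 → 7728 → 3864 → 1932 → 966 → 483; 483 is odd.
So 15456 = 2^5 · 483.

483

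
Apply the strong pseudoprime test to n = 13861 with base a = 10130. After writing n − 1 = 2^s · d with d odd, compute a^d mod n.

1741

n − 1 = 13860 = 2^2 · 3465, so s = 2 and d = 3465.
Repeated squaring mod 13861: 10130^1 ≡ 10130, 10130^2 ≡ 3917, 10130^4 ≡ 12623, 10130^8 ≡ 7934, 10130^16 ≡ 5555, 10130^32 ≡ 3439, 10130^64 ≡ 3288, 10130^128 ≡ 13225, 10130^256 ≡ 2527, 10130^512 ≡ 9669, 10130^1024 ≡ 10977, 10130^2048 ≡ 856.
3465 = 2048 + 1024 + 256 + 128 + 8 + 1, so 10130^3465 ≡ 856·10977·2527·13225·7934·10130 ≡ 1741 (mod 13861).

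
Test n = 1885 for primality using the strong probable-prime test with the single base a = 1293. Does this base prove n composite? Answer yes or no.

n − 1 = 1884 = 2^2 · 471, so s = 2 and d = 471.
Repeated squaring mod 1885: 1293^1 ≡ 1293, 1293^2 ≡ 1739, 1293^4 ≡ 581, 1293^8 ≡ 146, 1293^16 ≡ 581, 1293^32 ≡ 146, 1293^64 ≡ 581, 1293^128 ≡ 146, 1293^256 ≡ 581.
471 = 256 + 128 + 64 + 16 + 4 + 2 + 1, so 1293^471 ≡ 581·146·581·581·581·1739·1293 ≡ 1607 (mod 1885).
x_0 = 1293^471 mod 1885 = 1607.
x_0 is neither 1 nor 1884, so continue squaring.
x_1 = 1607^2 mod 1885 = 1884.
x_1 ≡ −1, so 1293 is not a witness.

no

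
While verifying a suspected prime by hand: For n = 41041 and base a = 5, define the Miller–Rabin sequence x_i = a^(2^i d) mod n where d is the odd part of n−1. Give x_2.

n − 1 = 41040 = 2^4 · 2565, so s = 4 and d = 2565.
By repeated squaring, 5^2565 ≡ 38303 (mod 41041).
x_0 = 38303.
x_1 = 38303^2 mod 41041 = 27182.
x_2 = 27182^2 mod 41041 = 1.

1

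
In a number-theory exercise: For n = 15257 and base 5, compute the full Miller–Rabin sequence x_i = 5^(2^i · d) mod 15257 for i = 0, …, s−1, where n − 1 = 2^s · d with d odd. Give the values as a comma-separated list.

5723, 11207, 1225

n − 1 = 15256 = 2^3 · 1907, so s = 3 and d = 1907.
x_0 = 5^1907 mod 15257 = 5723.
x_1 = 5723^2 mod 15257 = 11207.
x_2 = 11207^2 mod 15257 = 1225.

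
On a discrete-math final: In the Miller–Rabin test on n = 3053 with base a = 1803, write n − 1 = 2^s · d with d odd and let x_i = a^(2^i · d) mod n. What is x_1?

n − 1 = 3052 = 2^2 · 763, so s = 2 and d = 763.
By repeated squaring, 1803^763 ≡ 2715 (mod 3053).
x_0 = 2715.
x_1 = 2715^2 mod 3053 = 1283.

1283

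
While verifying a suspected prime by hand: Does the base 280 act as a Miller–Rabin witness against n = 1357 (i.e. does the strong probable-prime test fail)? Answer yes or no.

yes

n − 1 = 1356 = 2^2 · 339, so s = 2 and d = 339.
x_0 = 280^339 mod 1357 = 1232.
x_0 is neither 1 nor 1356, so continue squaring.
x_1 = 1232^2 mod 1357 = 698.
Reached i = s−1 = 1 without hitting −1: 280 is a Miller–Rabin witness and 1357 is composite.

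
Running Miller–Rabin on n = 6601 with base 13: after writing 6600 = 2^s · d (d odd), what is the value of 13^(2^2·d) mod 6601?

n − 1 = 6600 = 2^3 · 825, so s = 3 and d = 825.
By repeated squaring, 13^825 ≡ 3037 (mod 6601).
x_0 = 3037.
x_1 = 3037^2 mod 6601 = 1772.
x_2 = 1772^2 mod 6601 = 4509.

4509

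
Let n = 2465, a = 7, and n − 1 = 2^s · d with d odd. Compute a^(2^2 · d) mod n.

871

n − 1 = 2464 = 2^5 · 77, so s = 5 and d = 77.
Repeated squaring mod 2465: 7^1 ≡ 7, 7^2 ≡ 49, 7^4 ≡ 2401, 7^8 ≡ 1631, 7^16 ≡ 426, 7^32 ≡ 1531, 7^64 ≡ 2211.
77 = 64 + 8 + 4 + 1, so 7^77 ≡ 2211·1631·2401·7 ≡ 2437 (mod 2465).
x_0 = 2437.
x_1 = 2437^2 mod 2465 = 784.
x_2 = 784^2 mod 2465 = 871.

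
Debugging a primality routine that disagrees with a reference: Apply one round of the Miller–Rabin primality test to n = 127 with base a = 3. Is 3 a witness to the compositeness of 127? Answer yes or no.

no

n − 1 = 126 = 2^1 · 63, so s = 1 and d = 63.
x_0 = 3^63 mod 127 = 126.
x_0 = 126 ≡ −1, so 3 is not a witness.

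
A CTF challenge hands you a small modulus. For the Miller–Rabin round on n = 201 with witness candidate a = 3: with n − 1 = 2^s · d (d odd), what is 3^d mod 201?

27

n − 1 = 200 = 2^3 · 25, so s = 3 and d = 25.
3^25 mod 201 = 27.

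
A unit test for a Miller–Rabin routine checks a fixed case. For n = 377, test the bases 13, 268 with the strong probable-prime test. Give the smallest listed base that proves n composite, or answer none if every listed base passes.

n − 1 = 376 = 2^3 · 47, so s = 3 and d = 47.
Base 13: x_0 = 13^47 mod 377 = 325. x_0 is neither 1 nor 376, so continue squaring. x_1 = 325^2 mod 377 = 65. x_2 = 65^2 mod 377 = 78. Reached i = s−1 = 2 without hitting −1: 13 is a Miller–Rabin witness and 377 is composite.
Base 268: x_0 = 268^47 mod 377 = 161. x_0 is neither 1 nor 376, so continue squaring. x_1 = 161^2 mod 377 = 285. x_2 = 285^2 mod 377 = 170. Reached i = s−1 = 2 without hitting −1: 268 is a Miller–Rabin witness and 377 is composite.
The smallest witness among the given bases is 13.

13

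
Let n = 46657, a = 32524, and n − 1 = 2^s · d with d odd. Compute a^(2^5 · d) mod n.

n − 1 = 46656 = 2^6 · 729, so s = 6 and d = 729.
x_0 = 32524^729 mod 46657 = 11175.
x_1 = 11175^2 mod 46657 = 26493.
x_2 = 26493^2 mod 46657 = 17798.
x_3 = 17798^2 mod 46657 = 14431.
x_4 = 14431^2 mod 46657 = 23570.
x_5 = 23570^2 mod 46657 = 1.

1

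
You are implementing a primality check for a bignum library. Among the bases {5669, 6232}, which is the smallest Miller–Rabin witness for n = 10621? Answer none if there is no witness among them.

6232

n − 1 = 10620 = 2^2 · 2655, so s = 2 and d = 2655.
Base 5669: x_0 = 5669^2655 mod 10621 = 1. x_0 = 1, so 5669 is not a witness.
Base 6232: x_0 = 6232^2655 mod 10621 = 7106. x_0 is neither 1 nor 10620, so continue squaring. x_1 = 7106^2 mod 10621 = 3002. Reached i = s−1 = 1 without hitting −1: 6232 is a Miller–Rabin witness and 10621 is composite.
The smallest witness among the given bases is 6232.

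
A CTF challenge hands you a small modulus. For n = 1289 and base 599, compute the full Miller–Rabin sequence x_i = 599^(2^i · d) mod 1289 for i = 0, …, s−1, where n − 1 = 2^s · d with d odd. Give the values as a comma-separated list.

887, 479, 1288

n − 1 = 1288 = 2^3 · 161, so s = 3 and d = 161.
x_0 = 599^161 mod 1289 = 887.
x_1 = 887^2 mod 1289 = 479.
x_2 = 479^2 mod 1289 = 1288.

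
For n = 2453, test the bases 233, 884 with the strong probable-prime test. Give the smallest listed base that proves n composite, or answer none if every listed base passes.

233

n − 1 = 2452 = 2^2 · 613, so s = 2 and d = 613.
Base 233: x_0 = 233^613 mod 2453 = 503. x_0 is neither 1 nor 2452, so continue squaring. x_1 = 503^2 mod 2453 = 350. Reached i = s−1 = 1 without hitting −1: 233 is a Miller–Rabin witness and 2453 is composite.
Base 884: x_0 = 884^613 mod 2453 = 1648. x_0 is neither 1 nor 2452, so continue squaring. x_1 = 1648^2 mod 2453 = 433. Reached i = s−1 = 1 without hitting −1: 884 is a Miller–Rabin witness and 2453 is composite.
The smallest witness among the given bases is 233.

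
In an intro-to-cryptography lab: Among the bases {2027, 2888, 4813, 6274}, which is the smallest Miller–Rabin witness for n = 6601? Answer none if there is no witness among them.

n − 1 = 6600 = 2^3 · 825, so s = 3 and d = 825.
Base 2027: x_0 = 2027^825 mod 6601 = 1. x_0 = 1, so 2027 is not a witness.
Base 2888: x_0 = 2888^825 mod 6601 = 1. x_0 = 1, so 2888 is not a witness.
Base 4813: x_0 = 4813^825 mod 6601 = 1. x_0 = 1, so 4813 is not a witness.
Base 6274: x_0 = 6274^825 mod 6601 = 1. x_0 = 1, so 6274 is not a witness.
No listed base is a witness for 6601.

none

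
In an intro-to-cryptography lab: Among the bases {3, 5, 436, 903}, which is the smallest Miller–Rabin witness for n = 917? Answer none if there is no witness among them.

n − 1 = 916 = 2^2 · 229, so s = 2 and d = 229.
Base 3: x_0 = 3^229 mod 917 = 507. x_0 is neither 1 nor 916, so continue squaring. x_1 = 507^2 mod 917 = 289. Reached i = s−1 = 1 without hitting −1: 3 is a Miller–Rabin witness and 917 is composite.
Base 5: x_0 = 5^229 mod 917 = 278. x_0 is neither 1 nor 916, so continue squaring. x_1 = 278^2 mod 917 = 256. Reached i = s−1 = 1 without hitting −1: 5 is a Miller–Rabin witness and 917 is composite.
Base 436: x_0 = 436^229 mod 917 = 142. x_0 is neither 1 nor 916, so continue squaring. x_1 = 142^2 mod 917 = 907. Reached i = s−1 = 1 without hitting −1: 436 is a Miller–Rabin witness and 917 is composite.
Base 903: x_0 = 903^229 mod 917 = 413. x_0 is neither 1 nor 916, so continue squaring. x_1 = 413^2 mod 917 = 7. Reached i = s−1 = 1 without hitting −1: 903 is a Miller–Rabin witness and 917 is composite.
The smallest witness among the given bases is 3.

3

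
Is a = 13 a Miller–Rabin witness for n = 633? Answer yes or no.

yes

n − 1 = 632 = 2^3 · 79, so s = 3 and d = 79.
x_0 = 13^79 mod 633 = 394.
x_0 is neither 1 nor 632, so continue squaring.
x_1 = 394^2 mod 633 = 151.
x_2 = 151^2 mod 633 = 13.
Reached i = s−1 = 2 without hitting −1: 13 is a Miller–Rabin witness and 633 is composite.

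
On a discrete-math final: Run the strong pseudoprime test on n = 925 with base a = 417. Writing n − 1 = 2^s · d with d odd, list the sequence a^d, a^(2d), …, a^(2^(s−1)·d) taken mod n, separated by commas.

408, 889

n − 1 = 924 = 2^2 · 231, so s = 2 and d = 231.
x_0 = 417^231 mod 925 = 408.
x_1 = 408^2 mod 925 = 889.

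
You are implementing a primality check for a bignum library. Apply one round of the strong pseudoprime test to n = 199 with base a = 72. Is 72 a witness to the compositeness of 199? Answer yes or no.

n − 1 = 198 = 2^1 · 99, so s = 1 and d = 99.
x_0 = 72^99 mod 199 = 1.
x_0 = 1, so 72 is not a witness.

no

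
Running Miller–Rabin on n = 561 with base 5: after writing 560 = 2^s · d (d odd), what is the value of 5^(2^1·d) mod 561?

n − 1 = 560 = 2^4 · 35, so s = 4 and d = 35.
Repeated squaring mod 561: 5^1 ≡ 5, 5^2 ≡ 25, 5^4 ≡ 64, 5^8 ≡ 169, 5^16 ≡ 511, 5^32 ≡ 256.
35 = 32 + 2 + 1, so 5^35 ≡ 256·25·5 ≡ 23 (mod 561).
x_0 = 23.
x_1 = 23^2 mod 561 = 529.

529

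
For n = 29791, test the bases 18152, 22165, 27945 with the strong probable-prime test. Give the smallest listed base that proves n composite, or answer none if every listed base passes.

18152

n − 1 = 29790 = 2^1 · 14895, so s = 1 and d = 14895.
Base 18152: x_0 = 18152^14895 mod 29791 = 2355. x_0 ∉ {1, 29790} and s = 1, so 18152 is a Miller–Rabin witness and 29791 is composite.
Base 22165: x_0 = 22165^14895 mod 29791 = 0. x_0 ∉ {1, 29790} and s = 1, so 22165 is a Miller–Rabin witness and 29791 is composite.
Base 27945: x_0 = 27945^14895 mod 29791 = 15253. x_0 ∉ {1, 29790} and s = 1, so 27945 is a Miller–Rabin witness and 29791 is composite.
The smallest witness among the given bases is 18152.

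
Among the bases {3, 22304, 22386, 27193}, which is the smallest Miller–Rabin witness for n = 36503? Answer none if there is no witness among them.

3

n − 1 = 36502 = 2^1 · 18251, so s = 1 and d = 18251.
Base 3: x_0 = 3^18251 mod 36503 = 22036. x_0 ∉ {1, 36502} and s = 1, so 3 is a Miller–Rabin witness and 36503 is composite.
Base 22304: x_0 = 22304^18251 mod 36503 = 17937. x_0 ∉ {1, 36502} and s = 1, so 22304 is a Miller–Rabin witness and 36503 is composite.
Base 22386: x_0 = 22386^18251 mod 36503 = 21817. x_0 ∉ {1, 36502} and s = 1, so 22386 is a Miller–Rabin witness and 36503 is composite.
Base 27193: x_0 = 27193^18251 mod 36503 = 17134. x_0 ∉ {1, 36502} and s = 1, so 27193 is a Miller–Rabin witness and 36503 is composite.
The smallest witness among the given bases is 3.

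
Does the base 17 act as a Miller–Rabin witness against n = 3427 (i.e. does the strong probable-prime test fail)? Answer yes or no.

yes

n − 1 = 3426 = 2^1 · 1713, so s = 1 and d = 1713.
x_0 = 17^1713 mod 3427 = 2811.
x_0 ∉ {1, 3426} and s = 1, so 17 is a Miller–Rabin witness and 3427 is composite.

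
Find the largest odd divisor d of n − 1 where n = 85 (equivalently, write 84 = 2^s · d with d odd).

21

Halving: 84 → 42 → 21; 21 is odd.
So 84 = 2^2 · 21.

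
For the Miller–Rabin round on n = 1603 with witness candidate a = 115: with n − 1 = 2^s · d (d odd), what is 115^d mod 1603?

601

n − 1 = 1602 = 2^1 · 801, so s = 1 and d = 801.
115^801 mod 1603 = 601.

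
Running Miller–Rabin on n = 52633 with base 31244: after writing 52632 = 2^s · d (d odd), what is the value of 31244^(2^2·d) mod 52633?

n − 1 = 52632 = 2^3 · 6579, so s = 3 and d = 6579.
x_0 = 31244^6579 mod 52633 = 5767.
x_1 = 5767^2 mod 52633 = 46866.
x_2 = 46866^2 mod 52633 = 46866.

46866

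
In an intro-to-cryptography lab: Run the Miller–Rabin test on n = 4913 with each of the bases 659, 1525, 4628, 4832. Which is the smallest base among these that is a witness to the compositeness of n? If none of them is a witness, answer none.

n − 1 = 4912 = 2^4 · 307, so s = 4 and d = 307.
Base 659: x_0 = 659^307 mod 4913 = 2231. x_0 is neither 1 nor 4912, so continue squaring. x_1 = 2231^2 mod 4913 = 492. x_2 = 492^2 mod 4913 = 1327. x_3 = 1327^2 mod 4913 = 2075. Reached i = s−1 = 3 without hitting −1: 659 is a Miller–Rabin witness and 4913 is composite.
Base 1525: x_0 = 1525^307 mod 4913 = 2153. x_0 is neither 1 nor 4912, so continue squaring. x_1 = 2153^2 mod 4913 = 2450. x_2 = 2450^2 mod 4913 = 3727. x_3 = 3727^2 mod 4913 = 1478. Reached i = s−1 = 3 without hitting −1: 1525 is a Miller–Rabin witness and 4913 is composite.
Base 4628: x_0 = 4628^307 mod 4913 = 863. x_0 is neither 1 nor 4912, so continue squaring. x_1 = 863^2 mod 4913 = 2906. x_2 = 2906^2 mod 4913 = 4302. x_3 = 4302^2 mod 4913 = 4846. Reached i = s−1 = 3 without hitting −1: 4628 is a Miller–Rabin witness and 4913 is composite.
Base 4832: x_0 = 4832^307 mod 4913 = 2104. x_0 is neither 1 nor 4912, so continue squaring. x_1 = 2104^2 mod 4913 = 203. x_2 = 203^2 mod 4913 = 1905. x_3 = 1905^2 mod 4913 = 3231. Reached i = s−1 = 3 without hitting −1: 4832 is a Miller–Rabin witness and 4913 is composite.
The smallest witness among the given bases is 659.

659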